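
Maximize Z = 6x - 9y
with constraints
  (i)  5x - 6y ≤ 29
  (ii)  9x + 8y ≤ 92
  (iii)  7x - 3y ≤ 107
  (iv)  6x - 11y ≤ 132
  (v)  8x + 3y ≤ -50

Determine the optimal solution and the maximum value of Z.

x = -473/19, y = -486/19, maximum Z = 1536/19

Extreme points and Z = 6x - 9y:
  (-473/19, -486/19) → Z = 1536/19
  (-71/21, -482/63) → Z = 340/7
  (-676/37, 1186/37) → Z = -14730/37
The feasible region is unbounded (it extends along (-8, 9), (-11, -6)), but Z strictly decreases along every unbounded feasible direction, so there is no improving ray and the maximum is attained at a vertex.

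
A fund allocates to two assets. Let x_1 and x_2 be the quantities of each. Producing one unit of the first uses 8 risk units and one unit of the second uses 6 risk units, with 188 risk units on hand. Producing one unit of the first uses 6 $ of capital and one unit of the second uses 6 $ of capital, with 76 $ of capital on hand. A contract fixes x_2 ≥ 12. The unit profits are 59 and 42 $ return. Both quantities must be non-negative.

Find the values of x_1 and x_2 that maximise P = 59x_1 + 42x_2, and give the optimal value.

x_1 = 2/3, x_2 = 12, maximum P = 1630/3

Vertices and P = 59x_1 + 42x_2:
  (0, 38/3) → P = 532
  (0, 12) → P = 504
  (2/3, 12) → P = 1630/3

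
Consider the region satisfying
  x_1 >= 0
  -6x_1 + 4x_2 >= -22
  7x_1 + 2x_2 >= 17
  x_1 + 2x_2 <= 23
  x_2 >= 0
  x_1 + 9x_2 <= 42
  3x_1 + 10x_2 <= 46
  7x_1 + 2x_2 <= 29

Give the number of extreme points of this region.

5

Intersecting each pair of boundary lines and keeping only the points that satisfy every inequality leaves:
  (11/3, 0)
  (4, 1/2)
  (17/7, 0)
  (39/32, 271/64)
  (99/32, 235/64)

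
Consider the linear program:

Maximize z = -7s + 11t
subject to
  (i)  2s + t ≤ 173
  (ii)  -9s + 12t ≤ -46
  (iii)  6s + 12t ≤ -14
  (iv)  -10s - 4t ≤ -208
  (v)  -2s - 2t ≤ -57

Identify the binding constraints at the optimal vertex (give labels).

Vertices and z = -7s + 11t:
  (1045/9, -533/9) → z = -13178/9
  (289/2, -116) → z = -4575/2
  (178/3, -185/6) → z = -1509/2

The maximum is at (178/3, -185/6). Substituting into each constraint, equality holds for (iii) and (v); the remaining constraints have slack.

(iii) and (v)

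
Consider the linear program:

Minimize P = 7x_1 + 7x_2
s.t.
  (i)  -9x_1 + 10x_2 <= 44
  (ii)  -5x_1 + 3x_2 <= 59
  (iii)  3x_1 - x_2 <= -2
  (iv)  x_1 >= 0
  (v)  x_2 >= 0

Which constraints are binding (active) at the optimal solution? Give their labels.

(iii) and (iv)

Extreme points and P = 7x_1 + 7x_2:
  (8/7, 38/7) → P = 46
  (0, 22/5) → P = 154/5
  (0, 2) → P = 14

The minimum is at (0, 2). Substituting into each constraint, equality holds for (iii) and (iv); the remaining constraints have slack.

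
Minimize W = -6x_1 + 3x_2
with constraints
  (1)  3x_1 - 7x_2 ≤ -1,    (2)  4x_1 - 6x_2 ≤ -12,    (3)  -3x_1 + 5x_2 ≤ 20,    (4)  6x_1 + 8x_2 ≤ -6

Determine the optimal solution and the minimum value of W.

x_1 = -33/17, x_2 = 12/17, minimum W = 234/17

Extreme points and W = -6x_1 + 3x_2:
  (-39/5, -16/5) → W = 186/5
  (-45/2, -19/2) → W = 213/2
  (-33/17, 12/17) → W = 234/17
  (-95/27, 17/9) → W = 241/9

The optimum lies where 4x_1 - 6x_2 = -12 and 6x_1 + 8x_2 = -6.
Solving simultaneously gives x_1 = -33/17, x_2 = 12/17.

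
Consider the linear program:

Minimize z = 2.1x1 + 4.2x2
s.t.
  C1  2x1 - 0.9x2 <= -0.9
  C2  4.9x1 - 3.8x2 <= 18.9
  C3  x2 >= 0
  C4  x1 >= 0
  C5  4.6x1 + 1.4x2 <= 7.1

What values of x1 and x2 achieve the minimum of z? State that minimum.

x1 = 0, x2 = 1, minimum z = 4.2

Extreme points and z = 2.1x1 + 4.2x2:
  (0, 1) → z = 21/5
  (513/694, 917/347) → z = 87801/6940
  (0, 71/14) → z = 213/10

The optimum lies where 2x1 - 0.9x2 = -0.9 and x1 = 0.
Solving simultaneously gives x1 = 0, x2 = 1.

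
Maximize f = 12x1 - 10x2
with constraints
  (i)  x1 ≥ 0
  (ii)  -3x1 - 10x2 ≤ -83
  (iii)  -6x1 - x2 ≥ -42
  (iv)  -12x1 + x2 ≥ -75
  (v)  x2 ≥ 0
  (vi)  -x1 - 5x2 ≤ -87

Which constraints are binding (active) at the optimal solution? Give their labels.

(iii) and (vi)

Feasible corners and f = 12x1 - 10x2:
  (0, 42) → f = -420
  (0, 87/5) → f = -174
  (123/29, 480/29) → f = -3324/29

The maximum is at (123/29, 480/29). Substituting into each constraint, equality holds for (iii) and (vi); the remaining constraints have slack.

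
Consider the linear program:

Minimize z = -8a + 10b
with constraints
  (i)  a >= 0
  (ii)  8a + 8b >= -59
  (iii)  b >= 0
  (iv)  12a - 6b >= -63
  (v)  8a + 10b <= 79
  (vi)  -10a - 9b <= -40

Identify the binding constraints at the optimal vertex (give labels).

Extreme points and z = -8a + 10b:
  (0, 79/10) → z = 79
  (0, 40/9) → z = 400/9
  (79/8, 0) → z = -79
  (4, 0) → z = -32

The minimum is at (79/8, 0). Substituting into each constraint, equality holds for (iii) and (v); the remaining constraints have slack.

(iii) and (v)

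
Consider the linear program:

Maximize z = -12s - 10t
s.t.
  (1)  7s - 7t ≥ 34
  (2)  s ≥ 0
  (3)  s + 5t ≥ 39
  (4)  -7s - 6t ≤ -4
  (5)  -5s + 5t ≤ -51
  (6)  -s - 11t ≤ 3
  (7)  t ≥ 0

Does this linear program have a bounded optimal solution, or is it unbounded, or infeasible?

Corner points and z = -12s - 10t:
  (15, 24/5) → z = -228
  (39, 0) → z = -468
The feasible region has finitely many vertices and no improving ray; the maximum is -228 at (15, 24/5).

bounded optimum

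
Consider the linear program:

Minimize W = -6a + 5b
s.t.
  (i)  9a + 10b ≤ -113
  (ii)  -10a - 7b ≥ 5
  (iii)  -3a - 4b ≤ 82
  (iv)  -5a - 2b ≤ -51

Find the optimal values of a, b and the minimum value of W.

a = 554/19, b = -805/19, minimum W = -7349/19

Corner points and W = -6a + 5b:
  (554/19, -805/19) → W = -7349/19
  (367/15, -107/3) → W = -4877/15
  (184/7, -563/14) → W = -5023/14

The binding constraints are -10a - 7b = 5 and -3a - 4b = 82.
Solving simultaneously gives a = 554/19, b = -805/19.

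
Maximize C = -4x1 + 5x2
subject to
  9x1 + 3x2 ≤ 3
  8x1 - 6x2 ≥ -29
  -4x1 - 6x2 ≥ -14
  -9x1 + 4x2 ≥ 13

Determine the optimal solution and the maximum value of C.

x1 = -5/4, x2 = 19/6, maximum C = 125/6

Vertices and C = -4x1 + 5x2:
  (-4/7, 19/7) → C = 111/7
  (-3/7, 16/7) → C = 92/7
  (-5/4, 19/6) → C = 125/6
The feasible region is unbounded (it extends along (-3, -4), (-4, -9)), but C strictly decreases along every unbounded feasible direction, so there is no improving ray and the maximum is attained at a vertex.

The binding constraints are 8x1 - 6x2 = -29 and -4x1 - 6x2 = -14.
Solving simultaneously gives x1 = -5/4, x2 = 19/6.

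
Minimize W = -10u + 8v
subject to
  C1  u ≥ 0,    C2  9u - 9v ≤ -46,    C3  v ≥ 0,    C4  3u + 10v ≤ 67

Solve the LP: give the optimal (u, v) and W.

Corner points and W = -10u + 8v:
  (0, 46/9) → W = 368/9
  (0, 67/10) → W = 268/5
  (11/9, 19/3) → W = 346/9

At the optimal vertex, 9u - 9v = -46 and 3u + 10v = 67.
Solving simultaneously gives u = 11/9, v = 19/3.

u = 11/9, v = 19/3, minimum W = 346/9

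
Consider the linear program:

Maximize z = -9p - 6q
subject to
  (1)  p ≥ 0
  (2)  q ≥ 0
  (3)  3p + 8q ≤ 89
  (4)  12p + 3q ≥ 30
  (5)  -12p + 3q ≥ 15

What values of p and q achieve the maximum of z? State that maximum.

p = 5/8, q = 15/2, maximum z = -405/8

Feasible corners and z = -9p - 6q:
  (0, 89/8) → z = -267/4
  (0, 10) → z = -60
  (7/5, 53/5) → z = -381/5
  (5/8, 15/2) → z = -405/8

The binding constraints are 12p + 3q = 30 and -12p + 3q = 15.
Solving simultaneously gives p = 5/8, q = 15/2.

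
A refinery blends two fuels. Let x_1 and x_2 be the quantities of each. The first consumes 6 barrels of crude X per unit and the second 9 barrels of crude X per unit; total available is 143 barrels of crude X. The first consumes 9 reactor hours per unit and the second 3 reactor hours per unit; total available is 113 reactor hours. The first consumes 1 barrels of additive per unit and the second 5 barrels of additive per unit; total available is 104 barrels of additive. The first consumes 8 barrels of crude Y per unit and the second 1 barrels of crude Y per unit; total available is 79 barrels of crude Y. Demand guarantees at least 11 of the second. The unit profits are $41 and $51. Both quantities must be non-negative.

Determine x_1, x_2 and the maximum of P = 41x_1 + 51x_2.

x_1 = 22/3, x_2 = 11, maximum P = 2585/3

Feasible corners and P = 41x_1 + 51x_2:
  (0, 143/9) → P = 2431/3
  (0, 11) → P = 561
  (22/3, 11) → P = 2585/3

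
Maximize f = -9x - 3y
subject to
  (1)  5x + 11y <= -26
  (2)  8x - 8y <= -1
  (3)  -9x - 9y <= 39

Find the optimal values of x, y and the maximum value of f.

x = -65/18, y = -13/18, maximum f = 104/3

Corner points and f = -9x - 3y:
  (-219/128, -203/128) → f = 645/32
  (-65/18, -13/18) → f = 104/3
  (-107/48, -101/48) → f = 211/8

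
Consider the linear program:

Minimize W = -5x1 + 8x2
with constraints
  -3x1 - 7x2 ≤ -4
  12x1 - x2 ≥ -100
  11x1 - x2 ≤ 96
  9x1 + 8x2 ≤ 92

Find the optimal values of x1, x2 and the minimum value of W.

x1 = 169/20, x2 = -61/20, minimum W = -1333/20

Extreme points and W = -5x1 + 8x2:
  (-8, 4) → W = 72
  (169/20, -61/20) → W = -1333/20
  (-236/35, 668/35) → W = 932/5
  (860/97, 148/97) → W = -3116/97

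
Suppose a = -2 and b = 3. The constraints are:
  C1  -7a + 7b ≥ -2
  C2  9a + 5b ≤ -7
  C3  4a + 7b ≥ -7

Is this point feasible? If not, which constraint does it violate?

not feasible — violates C2

Constraint C2: 9a + 5b = -3, which is not ≤ -7. All other constraints are satisfied.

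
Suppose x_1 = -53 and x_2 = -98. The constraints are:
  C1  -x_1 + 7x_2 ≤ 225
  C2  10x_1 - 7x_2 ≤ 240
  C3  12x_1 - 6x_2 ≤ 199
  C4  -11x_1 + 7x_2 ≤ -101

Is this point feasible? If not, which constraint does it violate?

C1: -633 ≤ 225 ✓
C2: 156 ≤ 240 ✓
C3: -48 ≤ 199 ✓
C4: -103 ≤ -101 ✓

feasible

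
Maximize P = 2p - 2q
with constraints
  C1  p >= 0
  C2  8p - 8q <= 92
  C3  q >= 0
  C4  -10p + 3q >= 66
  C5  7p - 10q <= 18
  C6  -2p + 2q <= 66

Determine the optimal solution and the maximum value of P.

Feasible corners and P = 2p - 2q:
  (0, 22) → P = -44
  (0, 33) → P = -66
  (33/7, 264/7) → P = -66

At the optimal vertex, p = 0 and -10p + 3q = 66.
Solving simultaneously gives p = 0, q = 22.

p = 0, q = 22, maximum P = -44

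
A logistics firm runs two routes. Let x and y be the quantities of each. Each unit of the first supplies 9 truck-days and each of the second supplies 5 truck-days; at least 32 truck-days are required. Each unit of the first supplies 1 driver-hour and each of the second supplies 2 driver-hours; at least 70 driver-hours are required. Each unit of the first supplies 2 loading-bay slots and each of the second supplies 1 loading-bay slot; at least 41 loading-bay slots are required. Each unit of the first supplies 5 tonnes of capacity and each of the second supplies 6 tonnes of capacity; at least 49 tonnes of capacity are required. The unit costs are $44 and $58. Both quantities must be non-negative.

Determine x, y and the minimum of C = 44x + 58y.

x = 4, y = 33, minimum C = 2090

Feasible corners and C = 44x + 58y:
  (0, 41) → C = 2378
  (70, 0) → C = 3080
  (4, 33) → C = 2090
The feasible region is unbounded (it extends along (0, 1), (1, 0)), but C strictly increases along every unbounded feasible direction, so there is no improving ray and the minimum is attained at a vertex.

The binding constraints are x + 2y = 70 and 2x + y = 41.
Solving simultaneously gives x = 4, y = 33.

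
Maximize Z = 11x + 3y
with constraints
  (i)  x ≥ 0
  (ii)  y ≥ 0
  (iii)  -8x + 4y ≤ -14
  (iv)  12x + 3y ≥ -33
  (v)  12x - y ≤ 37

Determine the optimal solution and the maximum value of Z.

x = 67/20, y = 16/5, maximum Z = 929/20

Vertices and Z = 11x + 3y:
  (7/4, 0) → Z = 77/4
  (37/12, 0) → Z = 407/12
  (67/20, 16/5) → Z = 929/20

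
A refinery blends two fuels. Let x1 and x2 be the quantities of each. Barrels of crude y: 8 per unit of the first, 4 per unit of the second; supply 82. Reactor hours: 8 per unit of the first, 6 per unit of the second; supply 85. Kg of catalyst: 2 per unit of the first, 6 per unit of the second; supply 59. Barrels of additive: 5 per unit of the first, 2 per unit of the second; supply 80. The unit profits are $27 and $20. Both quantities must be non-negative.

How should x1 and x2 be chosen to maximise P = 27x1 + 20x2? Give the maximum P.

x1 = 19/2, x2 = 3/2, maximum P = 573/2

Feasible corners and P = 27x1 + 20x2:
  (0, 0) → P = 0
  (0, 59/6) → P = 590/3
  (41/4, 0) → P = 1107/4
  (19/2, 3/2) → P = 573/2
  (13/3, 151/18) → P = 2563/9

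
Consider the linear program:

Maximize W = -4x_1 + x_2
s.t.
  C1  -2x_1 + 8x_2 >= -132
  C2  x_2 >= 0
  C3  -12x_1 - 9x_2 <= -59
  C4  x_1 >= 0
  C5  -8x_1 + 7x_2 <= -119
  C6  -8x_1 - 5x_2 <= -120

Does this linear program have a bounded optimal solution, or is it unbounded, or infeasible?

bounded optimum

Extreme points and W = -4x_1 + x_2:
  (66, 0) → W = -264
  (15, 0) → W = -60
  (1435/96, 1/12) → W = -1433/24
The feasible region has finitely many vertices and no improving ray; the maximum is -1433/24 at (1435/96, 1/12).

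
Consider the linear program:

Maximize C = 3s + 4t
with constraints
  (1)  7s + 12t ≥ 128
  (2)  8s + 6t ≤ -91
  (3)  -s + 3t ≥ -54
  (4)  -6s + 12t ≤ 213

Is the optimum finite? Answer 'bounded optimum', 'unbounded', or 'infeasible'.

The boundaries 7s + 12t = 128 and 8s + 6t = -91 meet at (-310/9, 1661/54), but that point violates -6s + 12t ≤ 213. Every candidate vertex is excluded by some other constraint, so the feasible region is empty.

infeasible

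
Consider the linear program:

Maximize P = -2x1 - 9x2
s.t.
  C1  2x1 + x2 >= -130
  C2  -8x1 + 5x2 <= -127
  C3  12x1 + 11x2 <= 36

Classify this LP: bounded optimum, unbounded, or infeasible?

From the feasible point (-523/18, -647/9), moving in the direction (1, -2) keeps every constraint satisfied while P increases without bound.

unbounded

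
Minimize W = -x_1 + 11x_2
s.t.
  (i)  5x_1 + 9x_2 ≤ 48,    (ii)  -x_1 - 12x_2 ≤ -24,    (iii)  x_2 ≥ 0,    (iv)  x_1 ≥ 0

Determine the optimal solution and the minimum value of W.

x_1 = 120/17, x_2 = 24/17, minimum W = 144/17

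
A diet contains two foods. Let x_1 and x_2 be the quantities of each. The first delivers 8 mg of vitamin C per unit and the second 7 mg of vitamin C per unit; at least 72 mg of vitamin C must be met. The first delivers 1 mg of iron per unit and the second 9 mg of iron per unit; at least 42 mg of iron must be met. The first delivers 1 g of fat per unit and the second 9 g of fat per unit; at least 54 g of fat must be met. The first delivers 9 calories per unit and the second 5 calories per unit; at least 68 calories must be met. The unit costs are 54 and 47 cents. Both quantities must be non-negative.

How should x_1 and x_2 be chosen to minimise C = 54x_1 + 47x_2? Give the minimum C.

x_1 = 9/2, x_2 = 11/2, minimum C = 1003/2

Extreme points and C = 54x_1 + 47x_2:
  (0, 68/5) → C = 3196/5
  (54, 0) → C = 2916
  (9/2, 11/2) → C = 1003/2
The feasible region is unbounded (it extends along (0, 1), (1, 0)), but C strictly increases along every unbounded feasible direction, so there is no improving ray and the minimum is attained at a vertex.

At the optimal vertex, x_1 + 9x_2 = 54 and 9x_1 + 5x_2 = 68.
Solving simultaneously gives x_1 = 9/2, x_2 = 11/2.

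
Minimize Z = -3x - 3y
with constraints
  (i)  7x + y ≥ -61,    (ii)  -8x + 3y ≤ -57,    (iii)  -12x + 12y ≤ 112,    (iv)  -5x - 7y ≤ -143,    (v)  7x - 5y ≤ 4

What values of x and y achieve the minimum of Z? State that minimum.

Corner points and Z = -3x - 3y:
  (17, 79/3) → Z = -130
  (273/19, 367/19) → Z = -1920/19
  (76/3, 104/3) → Z = -180

At the optimal vertex, -12x + 12y = 112 and 7x - 5y = 4.
Solving simultaneously gives x = 76/3, y = 104/3.

x = 76/3, y = 104/3, minimum Z = -180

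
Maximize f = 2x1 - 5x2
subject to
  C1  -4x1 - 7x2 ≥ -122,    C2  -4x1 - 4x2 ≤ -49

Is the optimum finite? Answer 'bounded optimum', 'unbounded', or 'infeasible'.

From the feasible point (-145/12, 73/3), moving in the direction (4, -4) keeps every constraint satisfied while f increases without bound.

unbounded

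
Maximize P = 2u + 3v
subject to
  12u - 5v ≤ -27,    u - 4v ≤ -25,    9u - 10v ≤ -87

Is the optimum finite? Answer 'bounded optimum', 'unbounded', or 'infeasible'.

unbounded

From the feasible point (11/5, 267/25), moving in the direction (5, 12) keeps every constraint satisfied while P increases without bound.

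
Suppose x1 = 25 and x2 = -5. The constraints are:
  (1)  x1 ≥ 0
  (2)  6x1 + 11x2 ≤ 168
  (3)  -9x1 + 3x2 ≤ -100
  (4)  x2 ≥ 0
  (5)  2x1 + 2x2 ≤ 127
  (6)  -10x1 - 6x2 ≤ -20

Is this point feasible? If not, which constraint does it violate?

Constraint (4): x2 = -5, which is not ≥ 0. All other constraints are satisfied.

not feasible — violates (4)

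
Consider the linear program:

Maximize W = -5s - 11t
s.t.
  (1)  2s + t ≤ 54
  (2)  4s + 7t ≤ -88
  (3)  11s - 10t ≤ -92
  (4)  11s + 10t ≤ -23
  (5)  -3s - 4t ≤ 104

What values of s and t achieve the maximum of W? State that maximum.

s = -704/37, t = -434/37, maximum W = 8294/37

Vertices and W = -5s - 11t:
  (-508/39, -200/39) → W = 1580/13
  (-376/5, 152/5) → W = 208/5
  (-704/37, -434/37) → W = 8294/37

At the optimal vertex, 11s - 10t = -92 and -3s - 4t = 104.
Solving simultaneously gives s = -704/37, t = -434/37.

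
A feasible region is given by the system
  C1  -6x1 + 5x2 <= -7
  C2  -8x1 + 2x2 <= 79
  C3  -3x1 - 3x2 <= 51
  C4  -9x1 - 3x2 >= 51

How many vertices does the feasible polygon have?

3

Pairwise boundary intersections that survive every other constraint:
  (-78/11, -109/11)
  (-26/7, -41/7)
  (0, -17)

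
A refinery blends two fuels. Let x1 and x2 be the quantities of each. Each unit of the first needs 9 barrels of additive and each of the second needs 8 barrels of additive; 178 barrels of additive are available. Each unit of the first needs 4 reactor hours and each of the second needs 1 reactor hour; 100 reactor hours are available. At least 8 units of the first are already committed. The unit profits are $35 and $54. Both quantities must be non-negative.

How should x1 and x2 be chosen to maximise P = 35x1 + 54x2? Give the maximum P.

Feasible corners and P = 35x1 + 54x2:
  (178/9, 0) → P = 6230/9
  (8, 0) → P = 280
  (8, 53/4) → P = 1991/2

x1 = 8, x2 = 53/4, maximum P = 1991/2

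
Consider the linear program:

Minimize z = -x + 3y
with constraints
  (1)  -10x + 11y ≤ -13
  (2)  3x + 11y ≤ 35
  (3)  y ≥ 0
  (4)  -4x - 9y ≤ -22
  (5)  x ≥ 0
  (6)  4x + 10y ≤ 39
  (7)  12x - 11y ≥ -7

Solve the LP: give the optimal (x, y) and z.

Vertices and z = -x + 3y:
  (48/13, 311/143) → z = 405/143
  (359/134, 84/67) → z = 145/134
  (79/14, 23/14) → z = -5/7
  (11/2, 0) → z = -11/2
  (39/4, 0) → z = -39/4

At the optimal vertex, y = 0 and 4x + 10y = 39.
Solving simultaneously gives x = 39/4, y = 0.

x = 39/4, y = 0, minimum z = -39/4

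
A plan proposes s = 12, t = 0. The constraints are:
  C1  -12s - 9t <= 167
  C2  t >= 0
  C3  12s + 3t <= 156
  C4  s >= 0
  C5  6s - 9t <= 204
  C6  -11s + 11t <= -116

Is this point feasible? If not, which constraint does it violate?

feasible

C1: -144 ≤ 167 ✓
C2: 0 ≥ 0 ✓
C3: 144 ≤ 156 ✓
C4: 12 ≥ 0 ✓
C5: 72 ≤ 204 ✓
C6: -132 ≤ -116 ✓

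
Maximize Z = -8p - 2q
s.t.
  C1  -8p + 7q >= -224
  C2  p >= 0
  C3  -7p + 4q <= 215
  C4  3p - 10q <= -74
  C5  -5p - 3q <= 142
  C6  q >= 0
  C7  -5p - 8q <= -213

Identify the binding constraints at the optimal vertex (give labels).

Corner points and Z = -8p - 2q:
  (2758/59, 1264/59) → Z = -24592/59
  (0, 215/4) → Z = -215/2
  (0, 213/8) → Z = -213/4
  (769/37, 1009/74) → Z = -7161/37
The feasible region is unbounded (it extends along (7, 8), (4, 7)), but Z strictly decreases along every unbounded feasible direction, so there is no improving ray and the maximum is attained at a vertex.

The maximum is at (0, 213/8). Substituting into each constraint, equality holds for C2 and C7; the remaining constraints have slack.

C2 and C7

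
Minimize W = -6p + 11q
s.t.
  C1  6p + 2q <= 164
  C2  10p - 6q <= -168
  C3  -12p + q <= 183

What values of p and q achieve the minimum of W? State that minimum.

p = -15, q = 3, minimum W = 123

Extreme points and W = -6p + 11q:
  (81/7, 331/7) → W = 3155/7
  (-101/15, 511/5) → W = 5823/5
  (-15, 3) → W = 123

The binding constraints are 10p - 6q = -168 and -12p + q = 183.
Solving simultaneously gives p = -15, q = 3.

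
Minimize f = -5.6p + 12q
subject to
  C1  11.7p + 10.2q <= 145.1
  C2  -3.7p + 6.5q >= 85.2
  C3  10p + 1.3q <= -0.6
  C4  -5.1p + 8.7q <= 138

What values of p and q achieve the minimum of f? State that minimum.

p = -162.25, q = -79.25, minimum f = -42.4

At the optimal vertex, -3.7p + 6.5q = 85.2 and -5.1p + 8.7q = 138.
Solving simultaneously gives p = -649/4, q = -317/4.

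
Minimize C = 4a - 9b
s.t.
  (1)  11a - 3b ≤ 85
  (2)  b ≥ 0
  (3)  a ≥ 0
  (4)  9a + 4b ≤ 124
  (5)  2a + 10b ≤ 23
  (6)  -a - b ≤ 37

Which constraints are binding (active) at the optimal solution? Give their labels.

(3) and (5)

Vertices and C = 4a - 9b:
  (85/11, 0) → C = 340/11
  (919/116, 83/116) → C = 101/4
  (0, 0) → C = 0
  (0, 23/10) → C = -207/10

The minimum is at (0, 23/10). Substituting into each constraint, equality holds for (3) and (5); the remaining constraints have slack.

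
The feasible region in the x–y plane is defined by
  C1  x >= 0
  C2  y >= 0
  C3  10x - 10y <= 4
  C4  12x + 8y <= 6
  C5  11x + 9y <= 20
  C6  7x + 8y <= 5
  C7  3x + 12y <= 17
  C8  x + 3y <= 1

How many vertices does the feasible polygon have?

The feasible vertices (each the meet of two boundaries and inside every other half-plane) are:
  (0, 0)
  (0, 1/3)
  (2/5, 0)
  (23/50, 3/50)
  (5/14, 3/14)

5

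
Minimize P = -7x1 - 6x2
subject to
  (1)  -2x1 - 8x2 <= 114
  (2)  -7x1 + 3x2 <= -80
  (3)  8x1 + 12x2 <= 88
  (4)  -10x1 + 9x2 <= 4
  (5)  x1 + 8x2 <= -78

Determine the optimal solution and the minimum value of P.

x1 = 259/5, x2 = -136/5, minimum P = -997/5

The optimum lies where -2x1 - 8x2 = 114 and 8x1 + 12x2 = 88.
Solving simultaneously gives x1 = 259/5, x2 = -136/5.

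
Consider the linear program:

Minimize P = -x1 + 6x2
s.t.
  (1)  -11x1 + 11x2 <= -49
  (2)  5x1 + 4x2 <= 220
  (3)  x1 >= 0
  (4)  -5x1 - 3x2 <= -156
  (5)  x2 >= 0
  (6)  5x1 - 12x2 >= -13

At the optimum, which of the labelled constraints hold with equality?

(2) and (5)

Feasible corners and P = -x1 + 6x2:
  (44, 0) → P = -44
  (647/20, 233/16) → P = 2201/40
  (156/5, 0) → P = -156/5
  (611/25, 169/15) → P = 1079/25

The minimum is at (44, 0). Substituting into each constraint, equality holds for (2) and (5); the remaining constraints have slack.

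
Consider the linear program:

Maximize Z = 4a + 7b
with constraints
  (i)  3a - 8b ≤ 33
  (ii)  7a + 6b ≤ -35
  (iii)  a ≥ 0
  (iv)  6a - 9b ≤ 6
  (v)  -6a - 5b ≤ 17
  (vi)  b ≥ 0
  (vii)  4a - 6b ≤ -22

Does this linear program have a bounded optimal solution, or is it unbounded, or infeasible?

The boundaries a = 0 and 4a - 6b = -22 meet at (0, 11/3), but that point violates 7a + 6b ≤ -35. Every candidate vertex is excluded by some other constraint, so the feasible region is empty.

infeasible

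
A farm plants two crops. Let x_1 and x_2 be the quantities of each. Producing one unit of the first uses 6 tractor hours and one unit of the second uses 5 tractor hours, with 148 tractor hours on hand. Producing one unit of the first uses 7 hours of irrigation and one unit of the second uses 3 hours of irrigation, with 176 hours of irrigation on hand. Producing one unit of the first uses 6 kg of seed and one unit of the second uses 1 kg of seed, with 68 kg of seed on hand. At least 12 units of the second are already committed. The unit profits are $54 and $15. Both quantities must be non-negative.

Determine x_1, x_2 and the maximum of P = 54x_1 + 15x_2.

x_1 = 8, x_2 = 20, maximum P = 732

Corner points and P = 54x_1 + 15x_2:
  (0, 148/5) → P = 444
  (0, 12) → P = 180
  (8, 20) → P = 732
  (28/3, 12) → P = 684

At the optimal vertex, 6x_1 + 5x_2 = 148 and 6x_1 + x_2 = 68.
Solving simultaneously gives x_1 = 8, x_2 = 20.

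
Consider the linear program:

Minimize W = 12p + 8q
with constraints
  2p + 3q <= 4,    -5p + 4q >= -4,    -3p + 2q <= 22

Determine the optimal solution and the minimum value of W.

Extreme points and W = 12p + 8q:
  (28/23, 12/23) → W = 432/23
  (-58/13, 56/13) → W = -248/13
  (-48, -61) → W = -1064

p = -48, q = -61, minimum W = -1064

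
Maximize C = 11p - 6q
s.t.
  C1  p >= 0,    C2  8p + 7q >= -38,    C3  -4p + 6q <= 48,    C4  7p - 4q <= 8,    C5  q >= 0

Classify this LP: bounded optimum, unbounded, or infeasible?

Extreme points and C = 11p - 6q:
  (0, 8) → C = -48
  (0, 0) → C = 0
  (120/13, 184/13) → C = 216/13
  (8/7, 0) → C = 88/7
The feasible region has finitely many vertices and no improving ray; the maximum is 216/13 at (120/13, 184/13).

bounded optimum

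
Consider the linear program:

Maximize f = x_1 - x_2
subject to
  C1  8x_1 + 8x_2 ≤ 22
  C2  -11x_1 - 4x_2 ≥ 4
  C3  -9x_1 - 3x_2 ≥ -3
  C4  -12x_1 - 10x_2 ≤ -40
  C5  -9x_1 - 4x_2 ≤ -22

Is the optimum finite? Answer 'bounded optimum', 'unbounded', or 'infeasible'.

The boundaries -11x_1 - 4x_2 = 4 and -9x_1 - 4x_2 = -22 meet at (-13, 139/4), but that point violates 8x_1 + 8x_2 ≤ 22. Every candidate vertex is excluded by some other constraint, so the feasible region is empty.

infeasible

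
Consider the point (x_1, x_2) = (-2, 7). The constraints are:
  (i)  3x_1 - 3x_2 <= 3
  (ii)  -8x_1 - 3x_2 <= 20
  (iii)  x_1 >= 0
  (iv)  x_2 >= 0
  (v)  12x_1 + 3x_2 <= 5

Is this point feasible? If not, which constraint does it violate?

Constraint (iii): x_1 = -2, which is not ≥ 0. All other constraints are satisfied.

not feasible — violates (iii)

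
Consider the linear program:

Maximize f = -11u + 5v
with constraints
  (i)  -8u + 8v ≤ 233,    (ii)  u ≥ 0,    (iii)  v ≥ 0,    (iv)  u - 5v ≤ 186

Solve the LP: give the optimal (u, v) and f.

Extreme points and f = -11u + 5v:
  (0, 233/8) → f = 1165/8
  (0, 0) → f = 0
  (186, 0) → f = -2046
The feasible region is unbounded (it extends along (1, 1), (5, 1)), but f strictly decreases along every unbounded feasible direction, so there is no improving ray and the maximum is attained at a vertex.

u = 0, v = 233/8, maximum f = 1165/8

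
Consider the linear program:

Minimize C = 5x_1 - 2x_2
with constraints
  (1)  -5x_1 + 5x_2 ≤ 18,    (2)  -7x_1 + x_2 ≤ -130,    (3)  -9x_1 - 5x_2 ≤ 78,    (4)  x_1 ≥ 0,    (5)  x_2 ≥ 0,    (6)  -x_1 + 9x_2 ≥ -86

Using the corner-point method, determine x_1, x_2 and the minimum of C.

x_1 = 334/15, x_2 = 388/15, minimum C = 298/5

Vertices and C = 5x_1 - 2x_2:
  (334/15, 388/15) → C = 298/5
  (130/7, 0) → C = 650/7
  (86, 0) → C = 430
The feasible region is unbounded (it extends along (1, 1), (9, 1)), but C strictly increases along every unbounded feasible direction, so there is no improving ray and the minimum is attained at a vertex.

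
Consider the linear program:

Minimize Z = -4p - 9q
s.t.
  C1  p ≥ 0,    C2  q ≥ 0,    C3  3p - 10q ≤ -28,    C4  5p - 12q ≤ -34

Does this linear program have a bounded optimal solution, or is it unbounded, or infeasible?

unbounded

From the feasible point (0, 17/6), moving in the direction (0, 1) keeps every constraint satisfied while Z decreases without bound.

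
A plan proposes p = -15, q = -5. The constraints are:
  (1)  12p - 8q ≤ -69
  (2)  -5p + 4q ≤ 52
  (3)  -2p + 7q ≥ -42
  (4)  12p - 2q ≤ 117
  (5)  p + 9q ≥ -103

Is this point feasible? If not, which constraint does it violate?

not feasible — violates (2)

Constraint (2): -5p + 4q = 55, which is not ≤ 52. All other constraints are satisfied.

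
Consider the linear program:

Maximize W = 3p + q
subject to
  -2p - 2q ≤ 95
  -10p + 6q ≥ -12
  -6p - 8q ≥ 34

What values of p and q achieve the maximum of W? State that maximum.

Corner points and W = 3p + q:
  (-273/16, -487/16) → W = -653/8
  (-173, 251/2) → W = -787/2
  (-27/29, -103/29) → W = -184/29

The optimum lies where -10p + 6q = -12 and -6p - 8q = 34.
Solving simultaneously gives p = -27/29, q = -103/29.

p = -27/29, q = -103/29, maximum W = -184/29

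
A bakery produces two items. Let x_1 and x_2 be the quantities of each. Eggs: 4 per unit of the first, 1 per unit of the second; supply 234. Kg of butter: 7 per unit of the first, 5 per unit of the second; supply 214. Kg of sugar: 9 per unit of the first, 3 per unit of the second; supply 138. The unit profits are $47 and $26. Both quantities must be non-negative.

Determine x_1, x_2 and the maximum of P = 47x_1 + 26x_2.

Extreme points and P = 47x_1 + 26x_2:
  (0, 0) → P = 0
  (0, 214/5) → P = 5564/5
  (46/3, 0) → P = 2162/3
  (2, 40) → P = 1134

The binding constraints are 7x_1 + 5x_2 = 214 and 9x_1 + 3x_2 = 138.
Solving simultaneously gives x_1 = 2, x_2 = 40.

x_1 = 2, x_2 = 40, maximum P = 1134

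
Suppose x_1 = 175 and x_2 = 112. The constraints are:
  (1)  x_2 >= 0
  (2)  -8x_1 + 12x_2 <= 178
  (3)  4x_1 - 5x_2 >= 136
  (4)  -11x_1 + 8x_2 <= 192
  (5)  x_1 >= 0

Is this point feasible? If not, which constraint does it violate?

feasible

(1): 112 ≥ 0 ✓
(2): -56 ≤ 178 ✓
(3): 140 ≥ 136 ✓
(4): -1029 ≤ 192 ✓
(5): 175 ≥ 0 ✓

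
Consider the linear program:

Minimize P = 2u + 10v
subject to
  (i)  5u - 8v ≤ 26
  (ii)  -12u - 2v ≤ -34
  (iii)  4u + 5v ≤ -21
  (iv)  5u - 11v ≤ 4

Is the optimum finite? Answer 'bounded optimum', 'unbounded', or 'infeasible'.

infeasible

The boundaries 5u - 8v = 26 and 5u - 11v = 4 meet at (254/15, 22/3), but that point violates 4u + 5v ≤ -21. Every candidate vertex is excluded by some other constraint, so the feasible region is empty.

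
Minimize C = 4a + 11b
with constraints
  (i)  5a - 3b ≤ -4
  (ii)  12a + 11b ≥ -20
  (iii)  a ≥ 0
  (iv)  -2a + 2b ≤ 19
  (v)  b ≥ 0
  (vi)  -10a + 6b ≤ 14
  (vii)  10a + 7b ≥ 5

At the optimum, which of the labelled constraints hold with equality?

Corner points and C = 4a + 11b:
  (0, 4/3) → C = 44/3
  (49/4, 87/4) → C = 1153/4
  (0, 7/3) → C = 77/3
  (43/4, 81/4) → C = 1063/4

The minimum is at (0, 4/3). Substituting into each constraint, equality holds for (i) and (iii); the remaining constraints have slack.

(i) and (iii)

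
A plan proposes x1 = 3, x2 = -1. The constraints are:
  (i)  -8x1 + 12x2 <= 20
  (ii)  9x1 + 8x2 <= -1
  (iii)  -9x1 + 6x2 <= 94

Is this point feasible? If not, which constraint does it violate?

not feasible — violates (ii)

Constraint (ii): 9x1 + 8x2 = 19, which is not ≤ -1. All other constraints are satisfied.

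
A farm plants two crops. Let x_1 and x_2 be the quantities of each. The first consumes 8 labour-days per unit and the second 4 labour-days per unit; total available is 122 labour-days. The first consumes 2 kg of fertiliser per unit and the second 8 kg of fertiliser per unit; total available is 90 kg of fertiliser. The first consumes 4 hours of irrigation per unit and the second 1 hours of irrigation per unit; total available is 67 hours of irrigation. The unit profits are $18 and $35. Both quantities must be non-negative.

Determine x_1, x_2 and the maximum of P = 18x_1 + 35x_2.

The optimum lies where 8x_1 + 4x_2 = 122 and 2x_1 + 8x_2 = 90.
Solving simultaneously gives x_1 = 11, x_2 = 17/2.

x_1 = 11, x_2 = 17/2, maximum P = 991/2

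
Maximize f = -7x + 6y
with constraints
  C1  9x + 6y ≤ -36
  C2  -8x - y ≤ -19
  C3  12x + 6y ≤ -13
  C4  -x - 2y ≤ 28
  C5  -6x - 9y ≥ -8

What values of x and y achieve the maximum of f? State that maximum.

Extreme points and f = -7x + 6y:
  (50/13, -153/13) → f = -1268/13
  (23/3, -35/2) → f = -476/3
  (22/5, -81/5) → f = -128
  (71/9, -323/18) → f = -1466/9

The binding constraints are 9x + 6y = -36 and -8x - y = -19.
Solving simultaneously gives x = 50/13, y = -153/13.

x = 50/13, y = -153/13, maximum f = -1268/13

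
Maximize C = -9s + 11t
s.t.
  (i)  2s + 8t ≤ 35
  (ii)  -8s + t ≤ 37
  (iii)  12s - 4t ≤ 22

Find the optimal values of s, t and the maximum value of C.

s = -87/22, t = 59/11, maximum C = 2081/22

Feasible corners and C = -9s + 11t:
  (-87/22, 59/11) → C = 2081/22
  (79/26, 47/13) → C = 323/26
  (-17/2, -31) → C = -529/2

The optimum lies where 2s + 8t = 35 and -8s + t = 37.
Solving simultaneously gives s = -87/22, t = 59/11.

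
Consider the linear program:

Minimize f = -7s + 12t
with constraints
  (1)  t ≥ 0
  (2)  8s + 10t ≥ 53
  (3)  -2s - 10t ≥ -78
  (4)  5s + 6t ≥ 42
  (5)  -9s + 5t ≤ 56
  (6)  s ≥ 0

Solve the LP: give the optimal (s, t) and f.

s = 39, t = 0, minimum f = -273

Corner points and f = -7s + 12t:
  (39, 0) → f = -273
  (42/5, 0) → f = -294/5
  (0, 39/5) → f = 468/5
  (0, 7) → f = 84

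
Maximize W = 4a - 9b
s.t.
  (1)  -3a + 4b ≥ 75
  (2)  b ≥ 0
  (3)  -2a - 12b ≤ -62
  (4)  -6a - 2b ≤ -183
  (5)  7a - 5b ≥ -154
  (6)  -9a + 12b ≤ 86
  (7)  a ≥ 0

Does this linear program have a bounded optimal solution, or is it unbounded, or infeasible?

infeasible

Constraints -3a + 4b ≥ 75 and -9a + 12b ≤ 86 have parallel boundaries but demand opposite sides — no point can satisfy both, so the region is empty.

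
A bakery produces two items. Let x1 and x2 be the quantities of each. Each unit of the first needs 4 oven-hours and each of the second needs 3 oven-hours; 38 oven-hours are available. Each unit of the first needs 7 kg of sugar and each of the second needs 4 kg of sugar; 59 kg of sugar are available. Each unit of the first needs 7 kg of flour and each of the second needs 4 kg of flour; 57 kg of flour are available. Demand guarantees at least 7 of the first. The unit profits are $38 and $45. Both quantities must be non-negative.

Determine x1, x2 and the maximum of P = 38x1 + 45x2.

Extreme points and P = 38x1 + 45x2:
  (57/7, 0) → P = 2166/7
  (7, 0) → P = 266
  (7, 2) → P = 356

The binding constraints are 7x1 + 4x2 = 57 and x1 = 7.
Solving simultaneously gives x1 = 7, x2 = 2.

x1 = 7, x2 = 2, maximum P = 356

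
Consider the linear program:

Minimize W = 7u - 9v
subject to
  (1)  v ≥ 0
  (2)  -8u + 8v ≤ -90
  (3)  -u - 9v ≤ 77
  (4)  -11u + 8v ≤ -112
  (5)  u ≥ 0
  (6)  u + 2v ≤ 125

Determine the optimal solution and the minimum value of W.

Feasible corners and W = 7u - 9v:
  (45/4, 0) → W = 315/4
  (125, 0) → W = 875
  (295/6, 455/12) → W = 35/12

u = 295/6, v = 455/12, minimum W = 35/12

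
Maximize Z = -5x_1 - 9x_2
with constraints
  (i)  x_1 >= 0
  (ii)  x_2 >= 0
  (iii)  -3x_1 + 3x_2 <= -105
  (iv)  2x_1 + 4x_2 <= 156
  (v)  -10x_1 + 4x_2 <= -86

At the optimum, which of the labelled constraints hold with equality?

(ii) and (iii)

Corner points and Z = -5x_1 - 9x_2:
  (35, 0) → Z = -175
  (78, 0) → Z = -390
  (148/3, 43/3) → Z = -1127/3

The maximum is at (35, 0). Substituting into each constraint, equality holds for (ii) and (iii); the remaining constraints have slack.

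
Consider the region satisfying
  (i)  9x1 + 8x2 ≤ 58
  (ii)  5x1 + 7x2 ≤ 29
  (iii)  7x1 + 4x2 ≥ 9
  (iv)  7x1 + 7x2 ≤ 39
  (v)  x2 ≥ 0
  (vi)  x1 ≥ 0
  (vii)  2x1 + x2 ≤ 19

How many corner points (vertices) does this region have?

5

Intersecting each pair of boundary lines and keeping only the points that satisfy every inequality leaves:
  (5, 4/7)
  (0, 29/7)
  (9/7, 0)
  (0, 9/4)
  (39/7, 0)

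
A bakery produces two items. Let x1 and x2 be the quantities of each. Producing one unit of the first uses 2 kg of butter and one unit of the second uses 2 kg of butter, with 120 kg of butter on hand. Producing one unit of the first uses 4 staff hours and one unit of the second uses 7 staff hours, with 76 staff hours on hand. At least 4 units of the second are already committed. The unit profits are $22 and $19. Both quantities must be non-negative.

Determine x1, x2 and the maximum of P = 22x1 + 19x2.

x1 = 12, x2 = 4, maximum P = 340

Vertices and P = 22x1 + 19x2:
  (0, 76/7) → P = 1444/7
  (0, 4) → P = 76
  (12, 4) → P = 340

The binding constraints are 4x1 + 7x2 = 76 and x2 = 4.
Solving simultaneously gives x1 = 12, x2 = 4.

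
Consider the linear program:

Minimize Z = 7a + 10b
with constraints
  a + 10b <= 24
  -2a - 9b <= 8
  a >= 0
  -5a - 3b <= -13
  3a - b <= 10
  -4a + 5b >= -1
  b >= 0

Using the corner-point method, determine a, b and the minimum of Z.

Feasible corners and Z = 7a + 10b:
  (58/47, 107/47) → Z = 1476/47
  (26/9, 19/9) → Z = 124/3
  (68/37, 47/37) → Z = 946/37

a = 68/37, b = 47/37, minimum Z = 946/37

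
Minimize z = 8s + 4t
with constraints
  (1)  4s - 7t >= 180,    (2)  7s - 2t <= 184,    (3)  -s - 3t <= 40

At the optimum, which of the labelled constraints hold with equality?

Feasible corners and z = 8s + 4t:
  (928/41, -524/41) → z = 5328/41
  (260/19, -340/19) → z = 720/19
  (472/23, -464/23) → z = 1920/23

The minimum is at (260/19, -340/19). Substituting into each constraint, equality holds for (1) and (3); the remaining constraints have slack.

(1) and (3)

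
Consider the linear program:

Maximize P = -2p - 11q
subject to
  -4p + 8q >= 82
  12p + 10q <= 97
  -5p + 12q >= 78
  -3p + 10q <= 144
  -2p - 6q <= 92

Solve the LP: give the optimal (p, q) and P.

The binding constraints are -4p + 8q = 82 and -2p - 6q = 92.
Solving simultaneously gives p = -307/10, q = -51/10.

p = -307/10, q = -51/10, maximum P = 235/2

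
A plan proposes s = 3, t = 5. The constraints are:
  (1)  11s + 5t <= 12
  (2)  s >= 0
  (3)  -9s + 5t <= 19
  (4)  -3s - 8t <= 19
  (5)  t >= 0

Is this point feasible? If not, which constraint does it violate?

not feasible — violates (1)

Constraint (1): 11s + 5t = 58, which is not ≤ 12. All other constraints are satisfied.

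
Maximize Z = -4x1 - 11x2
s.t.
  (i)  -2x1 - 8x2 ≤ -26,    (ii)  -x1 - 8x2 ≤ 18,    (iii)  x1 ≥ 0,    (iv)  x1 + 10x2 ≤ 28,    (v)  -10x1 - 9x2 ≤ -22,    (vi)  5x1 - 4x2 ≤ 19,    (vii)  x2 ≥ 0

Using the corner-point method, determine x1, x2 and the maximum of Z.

Vertices and Z = -4x1 - 11x2:
  (3, 5/2) → Z = -79/2
  (16/3, 23/12) → Z = -509/12
  (151/27, 121/54) → Z = -2539/54

The optimum lies where -2x1 - 8x2 = -26 and x1 + 10x2 = 28.
Solving simultaneously gives x1 = 3, x2 = 5/2.

x1 = 3, x2 = 5/2, maximum Z = -79/2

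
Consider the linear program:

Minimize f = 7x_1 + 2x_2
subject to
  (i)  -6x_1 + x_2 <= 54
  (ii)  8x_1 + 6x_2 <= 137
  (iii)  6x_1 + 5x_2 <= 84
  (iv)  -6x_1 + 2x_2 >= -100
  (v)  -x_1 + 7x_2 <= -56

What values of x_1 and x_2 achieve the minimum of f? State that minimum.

Feasible corners and f = 7x_1 + 2x_2:
  (-104/3, -154) → f = -1652/3
  (-434/41, -390/41) → f = -3818/41
  (147/10, -59/10) → f = 911/10

At the optimal vertex, -6x_1 + x_2 = 54 and -6x_1 + 2x_2 = -100.
Solving simultaneously gives x_1 = -104/3, x_2 = -154.

x_1 = -104/3, x_2 = -154, minimum f = -1652/3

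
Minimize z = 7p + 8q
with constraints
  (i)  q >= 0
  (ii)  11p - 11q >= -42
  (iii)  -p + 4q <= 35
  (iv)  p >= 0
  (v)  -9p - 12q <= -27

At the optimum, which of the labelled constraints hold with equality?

(iv) and (v)

Feasible corners and z = 7p + 8q:
  (3, 0) → z = 21
  (217/33, 343/33) → z = 1421/11
  (0, 42/11) → z = 336/11
  (0, 9/4) → z = 18
The feasible region is unbounded (it extends along (1, 0), (4, 1)), but z strictly increases along every unbounded feasible direction, so there is no improving ray and the minimum is attained at a vertex.

The minimum is at (0, 9/4). Substituting into each constraint, equality holds for (iv) and (v); the remaining constraints have slack.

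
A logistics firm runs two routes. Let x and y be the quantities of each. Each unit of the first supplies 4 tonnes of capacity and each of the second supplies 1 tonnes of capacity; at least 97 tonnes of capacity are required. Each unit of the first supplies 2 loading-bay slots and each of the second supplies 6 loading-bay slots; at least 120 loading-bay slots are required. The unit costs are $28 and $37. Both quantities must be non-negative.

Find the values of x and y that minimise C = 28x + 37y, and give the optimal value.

x = 21, y = 13, minimum C = 1069

Extreme points and C = 28x + 37y:
  (0, 97) → C = 3589
  (60, 0) → C = 1680
  (21, 13) → C = 1069
The feasible region is unbounded (it extends along (0, 1), (1, 0)), but C strictly increases along every unbounded feasible direction, so there is no improving ray and the minimum is attained at a vertex.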